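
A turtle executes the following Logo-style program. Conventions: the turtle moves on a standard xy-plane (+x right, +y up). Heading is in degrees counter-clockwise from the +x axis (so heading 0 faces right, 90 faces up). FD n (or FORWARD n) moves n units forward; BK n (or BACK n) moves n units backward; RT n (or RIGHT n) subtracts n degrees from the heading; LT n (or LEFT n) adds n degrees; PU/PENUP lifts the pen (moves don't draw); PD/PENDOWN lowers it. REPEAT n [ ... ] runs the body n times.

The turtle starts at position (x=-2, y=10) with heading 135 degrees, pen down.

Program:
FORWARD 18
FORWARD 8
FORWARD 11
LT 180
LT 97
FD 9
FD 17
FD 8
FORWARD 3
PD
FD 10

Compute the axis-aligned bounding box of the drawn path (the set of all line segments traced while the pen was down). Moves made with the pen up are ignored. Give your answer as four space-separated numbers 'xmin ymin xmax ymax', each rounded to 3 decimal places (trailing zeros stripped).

Answer: -28.163 10 0.773 73.199

Derivation:
Executing turtle program step by step:
Start: pos=(-2,10), heading=135, pen down
FD 18: (-2,10) -> (-14.728,22.728) [heading=135, draw]
FD 8: (-14.728,22.728) -> (-20.385,28.385) [heading=135, draw]
FD 11: (-20.385,28.385) -> (-28.163,36.163) [heading=135, draw]
LT 180: heading 135 -> 315
LT 97: heading 315 -> 52
FD 9: (-28.163,36.163) -> (-22.622,43.255) [heading=52, draw]
FD 17: (-22.622,43.255) -> (-12.156,56.651) [heading=52, draw]
FD 8: (-12.156,56.651) -> (-7.23,62.955) [heading=52, draw]
FD 3: (-7.23,62.955) -> (-5.383,65.319) [heading=52, draw]
PD: pen down
FD 10: (-5.383,65.319) -> (0.773,73.199) [heading=52, draw]
Final: pos=(0.773,73.199), heading=52, 8 segment(s) drawn

Segment endpoints: x in {-28.163, -22.622, -20.385, -14.728, -12.156, -7.23, -5.383, -2, 0.773}, y in {10, 22.728, 28.385, 36.163, 43.255, 56.651, 62.955, 65.319, 73.199}
xmin=-28.163, ymin=10, xmax=0.773, ymax=73.199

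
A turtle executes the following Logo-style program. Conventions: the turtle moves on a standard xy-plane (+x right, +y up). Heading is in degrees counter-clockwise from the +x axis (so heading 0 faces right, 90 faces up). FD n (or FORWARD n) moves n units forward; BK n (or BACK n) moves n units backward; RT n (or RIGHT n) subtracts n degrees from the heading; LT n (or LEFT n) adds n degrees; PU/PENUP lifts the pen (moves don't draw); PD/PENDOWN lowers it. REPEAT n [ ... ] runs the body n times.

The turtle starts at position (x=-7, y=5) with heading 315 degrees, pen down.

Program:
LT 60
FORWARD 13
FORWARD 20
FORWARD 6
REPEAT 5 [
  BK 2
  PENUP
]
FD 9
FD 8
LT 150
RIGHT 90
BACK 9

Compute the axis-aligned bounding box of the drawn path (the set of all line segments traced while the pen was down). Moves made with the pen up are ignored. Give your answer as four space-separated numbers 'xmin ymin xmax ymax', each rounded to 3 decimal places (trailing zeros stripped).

Executing turtle program step by step:
Start: pos=(-7,5), heading=315, pen down
LT 60: heading 315 -> 15
FD 13: (-7,5) -> (5.557,8.365) [heading=15, draw]
FD 20: (5.557,8.365) -> (24.876,13.541) [heading=15, draw]
FD 6: (24.876,13.541) -> (30.671,15.094) [heading=15, draw]
REPEAT 5 [
  -- iteration 1/5 --
  BK 2: (30.671,15.094) -> (28.739,14.576) [heading=15, draw]
  PU: pen up
  -- iteration 2/5 --
  BK 2: (28.739,14.576) -> (26.807,14.059) [heading=15, move]
  PU: pen up
  -- iteration 3/5 --
  BK 2: (26.807,14.059) -> (24.876,13.541) [heading=15, move]
  PU: pen up
  -- iteration 4/5 --
  BK 2: (24.876,13.541) -> (22.944,13.023) [heading=15, move]
  PU: pen up
  -- iteration 5/5 --
  BK 2: (22.944,13.023) -> (21.012,12.506) [heading=15, move]
  PU: pen up
]
FD 9: (21.012,12.506) -> (29.705,14.835) [heading=15, move]
FD 8: (29.705,14.835) -> (37.433,16.906) [heading=15, move]
LT 150: heading 15 -> 165
RT 90: heading 165 -> 75
BK 9: (37.433,16.906) -> (35.103,8.212) [heading=75, move]
Final: pos=(35.103,8.212), heading=75, 4 segment(s) drawn

Segment endpoints: x in {-7, 5.557, 24.876, 28.739, 30.671}, y in {5, 8.365, 13.541, 14.576, 15.094}
xmin=-7, ymin=5, xmax=30.671, ymax=15.094

Answer: -7 5 30.671 15.094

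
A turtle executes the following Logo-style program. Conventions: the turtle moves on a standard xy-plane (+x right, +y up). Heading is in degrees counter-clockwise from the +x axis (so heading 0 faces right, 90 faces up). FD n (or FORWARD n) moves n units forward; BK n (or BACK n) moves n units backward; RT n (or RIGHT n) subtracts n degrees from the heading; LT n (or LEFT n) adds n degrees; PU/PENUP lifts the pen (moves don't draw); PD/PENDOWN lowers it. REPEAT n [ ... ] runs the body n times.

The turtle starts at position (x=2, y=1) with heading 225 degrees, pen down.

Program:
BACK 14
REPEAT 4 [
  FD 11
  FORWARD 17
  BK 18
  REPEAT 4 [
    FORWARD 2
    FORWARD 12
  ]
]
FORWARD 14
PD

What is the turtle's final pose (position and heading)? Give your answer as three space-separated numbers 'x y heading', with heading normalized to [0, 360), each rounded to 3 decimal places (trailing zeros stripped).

Answer: -184.676 -185.676 225

Derivation:
Executing turtle program step by step:
Start: pos=(2,1), heading=225, pen down
BK 14: (2,1) -> (11.899,10.899) [heading=225, draw]
REPEAT 4 [
  -- iteration 1/4 --
  FD 11: (11.899,10.899) -> (4.121,3.121) [heading=225, draw]
  FD 17: (4.121,3.121) -> (-7.899,-8.899) [heading=225, draw]
  BK 18: (-7.899,-8.899) -> (4.828,3.828) [heading=225, draw]
  REPEAT 4 [
    -- iteration 1/4 --
    FD 2: (4.828,3.828) -> (3.414,2.414) [heading=225, draw]
    FD 12: (3.414,2.414) -> (-5.071,-6.071) [heading=225, draw]
    -- iteration 2/4 --
    FD 2: (-5.071,-6.071) -> (-6.485,-7.485) [heading=225, draw]
    FD 12: (-6.485,-7.485) -> (-14.971,-15.971) [heading=225, draw]
    -- iteration 3/4 --
    FD 2: (-14.971,-15.971) -> (-16.385,-17.385) [heading=225, draw]
    FD 12: (-16.385,-17.385) -> (-24.87,-25.87) [heading=225, draw]
    -- iteration 4/4 --
    FD 2: (-24.87,-25.87) -> (-26.284,-27.284) [heading=225, draw]
    FD 12: (-26.284,-27.284) -> (-34.77,-35.77) [heading=225, draw]
  ]
  -- iteration 2/4 --
  FD 11: (-34.77,-35.77) -> (-42.548,-43.548) [heading=225, draw]
  FD 17: (-42.548,-43.548) -> (-54.569,-55.569) [heading=225, draw]
  BK 18: (-54.569,-55.569) -> (-41.841,-42.841) [heading=225, draw]
  REPEAT 4 [
    -- iteration 1/4 --
    FD 2: (-41.841,-42.841) -> (-43.255,-44.255) [heading=225, draw]
    FD 12: (-43.255,-44.255) -> (-51.74,-52.74) [heading=225, draw]
    -- iteration 2/4 --
    FD 2: (-51.74,-52.74) -> (-53.154,-54.154) [heading=225, draw]
    FD 12: (-53.154,-54.154) -> (-61.64,-62.64) [heading=225, draw]
    -- iteration 3/4 --
    FD 2: (-61.64,-62.64) -> (-63.054,-64.054) [heading=225, draw]
    FD 12: (-63.054,-64.054) -> (-71.539,-72.539) [heading=225, draw]
    -- iteration 4/4 --
    FD 2: (-71.539,-72.539) -> (-72.953,-73.953) [heading=225, draw]
    FD 12: (-72.953,-73.953) -> (-81.439,-82.439) [heading=225, draw]
  ]
  -- iteration 3/4 --
  FD 11: (-81.439,-82.439) -> (-89.217,-90.217) [heading=225, draw]
  FD 17: (-89.217,-90.217) -> (-101.238,-102.238) [heading=225, draw]
  BK 18: (-101.238,-102.238) -> (-88.51,-89.51) [heading=225, draw]
  REPEAT 4 [
    -- iteration 1/4 --
    FD 2: (-88.51,-89.51) -> (-89.924,-90.924) [heading=225, draw]
    FD 12: (-89.924,-90.924) -> (-98.409,-99.409) [heading=225, draw]
    -- iteration 2/4 --
    FD 2: (-98.409,-99.409) -> (-99.823,-100.823) [heading=225, draw]
    FD 12: (-99.823,-100.823) -> (-108.309,-109.309) [heading=225, draw]
    -- iteration 3/4 --
    FD 2: (-108.309,-109.309) -> (-109.723,-110.723) [heading=225, draw]
    FD 12: (-109.723,-110.723) -> (-118.208,-119.208) [heading=225, draw]
    -- iteration 4/4 --
    FD 2: (-118.208,-119.208) -> (-119.622,-120.622) [heading=225, draw]
    FD 12: (-119.622,-120.622) -> (-128.108,-129.108) [heading=225, draw]
  ]
  -- iteration 4/4 --
  FD 11: (-128.108,-129.108) -> (-135.886,-136.886) [heading=225, draw]
  FD 17: (-135.886,-136.886) -> (-147.907,-148.907) [heading=225, draw]
  BK 18: (-147.907,-148.907) -> (-135.179,-136.179) [heading=225, draw]
  REPEAT 4 [
    -- iteration 1/4 --
    FD 2: (-135.179,-136.179) -> (-136.593,-137.593) [heading=225, draw]
    FD 12: (-136.593,-137.593) -> (-145.078,-146.078) [heading=225, draw]
    -- iteration 2/4 --
    FD 2: (-145.078,-146.078) -> (-146.492,-147.492) [heading=225, draw]
    FD 12: (-146.492,-147.492) -> (-154.978,-155.978) [heading=225, draw]
    -- iteration 3/4 --
    FD 2: (-154.978,-155.978) -> (-156.392,-157.392) [heading=225, draw]
    FD 12: (-156.392,-157.392) -> (-164.877,-165.877) [heading=225, draw]
    -- iteration 4/4 --
    FD 2: (-164.877,-165.877) -> (-166.291,-167.291) [heading=225, draw]
    FD 12: (-166.291,-167.291) -> (-174.777,-175.777) [heading=225, draw]
  ]
]
FD 14: (-174.777,-175.777) -> (-184.676,-185.676) [heading=225, draw]
PD: pen down
Final: pos=(-184.676,-185.676), heading=225, 46 segment(s) drawn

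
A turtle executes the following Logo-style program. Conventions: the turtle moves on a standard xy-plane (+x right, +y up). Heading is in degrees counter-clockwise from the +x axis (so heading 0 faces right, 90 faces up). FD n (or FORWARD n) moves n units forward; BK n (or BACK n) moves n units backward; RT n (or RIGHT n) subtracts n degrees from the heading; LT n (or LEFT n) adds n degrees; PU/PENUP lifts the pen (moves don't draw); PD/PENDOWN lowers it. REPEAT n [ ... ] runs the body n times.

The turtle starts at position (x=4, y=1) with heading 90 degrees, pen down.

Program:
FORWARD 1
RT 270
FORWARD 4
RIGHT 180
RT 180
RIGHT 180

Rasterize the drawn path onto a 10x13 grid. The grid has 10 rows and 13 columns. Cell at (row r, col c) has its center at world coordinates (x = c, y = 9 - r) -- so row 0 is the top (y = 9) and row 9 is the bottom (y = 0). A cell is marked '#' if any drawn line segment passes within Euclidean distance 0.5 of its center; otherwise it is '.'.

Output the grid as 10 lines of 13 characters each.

Segment 0: (4,1) -> (4,2)
Segment 1: (4,2) -> (0,2)

Answer: .............
.............
.............
.............
.............
.............
.............
#####........
....#........
.............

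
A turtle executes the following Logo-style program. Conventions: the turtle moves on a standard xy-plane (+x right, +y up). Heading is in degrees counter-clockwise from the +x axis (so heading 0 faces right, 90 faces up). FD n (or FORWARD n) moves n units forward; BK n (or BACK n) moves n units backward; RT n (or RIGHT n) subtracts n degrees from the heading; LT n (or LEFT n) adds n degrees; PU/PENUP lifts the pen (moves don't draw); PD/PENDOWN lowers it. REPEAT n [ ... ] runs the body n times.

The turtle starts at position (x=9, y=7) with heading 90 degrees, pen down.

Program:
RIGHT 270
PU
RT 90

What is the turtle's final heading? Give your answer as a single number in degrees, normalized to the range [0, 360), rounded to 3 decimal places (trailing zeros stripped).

Executing turtle program step by step:
Start: pos=(9,7), heading=90, pen down
RT 270: heading 90 -> 180
PU: pen up
RT 90: heading 180 -> 90
Final: pos=(9,7), heading=90, 0 segment(s) drawn

Answer: 90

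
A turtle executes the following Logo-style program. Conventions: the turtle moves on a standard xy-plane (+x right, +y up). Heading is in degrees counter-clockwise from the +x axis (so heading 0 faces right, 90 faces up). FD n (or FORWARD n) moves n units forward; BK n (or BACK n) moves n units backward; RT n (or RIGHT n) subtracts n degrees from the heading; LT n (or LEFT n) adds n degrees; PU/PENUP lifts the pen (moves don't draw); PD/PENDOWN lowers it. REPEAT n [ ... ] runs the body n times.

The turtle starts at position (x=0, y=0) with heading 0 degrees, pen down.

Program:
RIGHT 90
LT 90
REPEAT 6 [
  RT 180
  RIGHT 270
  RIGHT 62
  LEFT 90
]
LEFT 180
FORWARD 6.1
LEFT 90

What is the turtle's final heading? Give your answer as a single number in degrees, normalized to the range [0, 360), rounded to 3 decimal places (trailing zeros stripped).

Answer: 258

Derivation:
Executing turtle program step by step:
Start: pos=(0,0), heading=0, pen down
RT 90: heading 0 -> 270
LT 90: heading 270 -> 0
REPEAT 6 [
  -- iteration 1/6 --
  RT 180: heading 0 -> 180
  RT 270: heading 180 -> 270
  RT 62: heading 270 -> 208
  LT 90: heading 208 -> 298
  -- iteration 2/6 --
  RT 180: heading 298 -> 118
  RT 270: heading 118 -> 208
  RT 62: heading 208 -> 146
  LT 90: heading 146 -> 236
  -- iteration 3/6 --
  RT 180: heading 236 -> 56
  RT 270: heading 56 -> 146
  RT 62: heading 146 -> 84
  LT 90: heading 84 -> 174
  -- iteration 4/6 --
  RT 180: heading 174 -> 354
  RT 270: heading 354 -> 84
  RT 62: heading 84 -> 22
  LT 90: heading 22 -> 112
  -- iteration 5/6 --
  RT 180: heading 112 -> 292
  RT 270: heading 292 -> 22
  RT 62: heading 22 -> 320
  LT 90: heading 320 -> 50
  -- iteration 6/6 --
  RT 180: heading 50 -> 230
  RT 270: heading 230 -> 320
  RT 62: heading 320 -> 258
  LT 90: heading 258 -> 348
]
LT 180: heading 348 -> 168
FD 6.1: (0,0) -> (-5.967,1.268) [heading=168, draw]
LT 90: heading 168 -> 258
Final: pos=(-5.967,1.268), heading=258, 1 segment(s) drawn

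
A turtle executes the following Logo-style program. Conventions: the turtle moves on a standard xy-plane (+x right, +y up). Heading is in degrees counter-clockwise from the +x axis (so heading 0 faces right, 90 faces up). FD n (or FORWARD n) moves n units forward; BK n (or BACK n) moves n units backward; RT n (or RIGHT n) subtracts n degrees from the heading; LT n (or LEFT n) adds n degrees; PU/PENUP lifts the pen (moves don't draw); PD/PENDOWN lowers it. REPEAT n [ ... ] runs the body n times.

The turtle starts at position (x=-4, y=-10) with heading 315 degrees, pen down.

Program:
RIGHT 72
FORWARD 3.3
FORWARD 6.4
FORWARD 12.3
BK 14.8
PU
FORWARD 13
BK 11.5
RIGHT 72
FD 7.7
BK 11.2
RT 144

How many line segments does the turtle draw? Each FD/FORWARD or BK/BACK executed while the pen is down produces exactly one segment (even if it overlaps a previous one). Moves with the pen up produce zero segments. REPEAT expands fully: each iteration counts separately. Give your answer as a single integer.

Answer: 4

Derivation:
Executing turtle program step by step:
Start: pos=(-4,-10), heading=315, pen down
RT 72: heading 315 -> 243
FD 3.3: (-4,-10) -> (-5.498,-12.94) [heading=243, draw]
FD 6.4: (-5.498,-12.94) -> (-8.404,-18.643) [heading=243, draw]
FD 12.3: (-8.404,-18.643) -> (-13.988,-29.602) [heading=243, draw]
BK 14.8: (-13.988,-29.602) -> (-7.269,-16.415) [heading=243, draw]
PU: pen up
FD 13: (-7.269,-16.415) -> (-13.171,-27.998) [heading=243, move]
BK 11.5: (-13.171,-27.998) -> (-7.95,-17.752) [heading=243, move]
RT 72: heading 243 -> 171
FD 7.7: (-7.95,-17.752) -> (-15.555,-16.547) [heading=171, move]
BK 11.2: (-15.555,-16.547) -> (-4.493,-18.299) [heading=171, move]
RT 144: heading 171 -> 27
Final: pos=(-4.493,-18.299), heading=27, 4 segment(s) drawn
Segments drawn: 4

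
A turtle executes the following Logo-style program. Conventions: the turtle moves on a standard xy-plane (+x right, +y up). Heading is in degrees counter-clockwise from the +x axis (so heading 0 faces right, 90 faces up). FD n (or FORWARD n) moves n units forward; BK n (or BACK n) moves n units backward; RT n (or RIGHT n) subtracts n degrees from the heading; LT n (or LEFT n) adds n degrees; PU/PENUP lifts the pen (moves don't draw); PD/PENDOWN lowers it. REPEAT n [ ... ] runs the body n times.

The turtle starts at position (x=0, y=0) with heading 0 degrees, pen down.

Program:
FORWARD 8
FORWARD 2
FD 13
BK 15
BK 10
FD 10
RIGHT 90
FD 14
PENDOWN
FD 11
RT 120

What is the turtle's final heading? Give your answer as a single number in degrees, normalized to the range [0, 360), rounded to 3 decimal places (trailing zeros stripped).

Answer: 150

Derivation:
Executing turtle program step by step:
Start: pos=(0,0), heading=0, pen down
FD 8: (0,0) -> (8,0) [heading=0, draw]
FD 2: (8,0) -> (10,0) [heading=0, draw]
FD 13: (10,0) -> (23,0) [heading=0, draw]
BK 15: (23,0) -> (8,0) [heading=0, draw]
BK 10: (8,0) -> (-2,0) [heading=0, draw]
FD 10: (-2,0) -> (8,0) [heading=0, draw]
RT 90: heading 0 -> 270
FD 14: (8,0) -> (8,-14) [heading=270, draw]
PD: pen down
FD 11: (8,-14) -> (8,-25) [heading=270, draw]
RT 120: heading 270 -> 150
Final: pos=(8,-25), heading=150, 8 segment(s) drawn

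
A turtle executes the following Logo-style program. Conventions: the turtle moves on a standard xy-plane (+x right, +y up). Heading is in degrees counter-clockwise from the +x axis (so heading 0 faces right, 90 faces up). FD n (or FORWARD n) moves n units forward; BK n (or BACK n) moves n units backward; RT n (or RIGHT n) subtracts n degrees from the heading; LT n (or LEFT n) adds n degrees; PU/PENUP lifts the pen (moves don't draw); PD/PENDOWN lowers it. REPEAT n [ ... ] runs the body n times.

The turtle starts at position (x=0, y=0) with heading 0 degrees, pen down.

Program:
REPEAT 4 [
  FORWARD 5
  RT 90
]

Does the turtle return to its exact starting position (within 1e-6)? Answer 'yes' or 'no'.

Executing turtle program step by step:
Start: pos=(0,0), heading=0, pen down
REPEAT 4 [
  -- iteration 1/4 --
  FD 5: (0,0) -> (5,0) [heading=0, draw]
  RT 90: heading 0 -> 270
  -- iteration 2/4 --
  FD 5: (5,0) -> (5,-5) [heading=270, draw]
  RT 90: heading 270 -> 180
  -- iteration 3/4 --
  FD 5: (5,-5) -> (0,-5) [heading=180, draw]
  RT 90: heading 180 -> 90
  -- iteration 4/4 --
  FD 5: (0,-5) -> (0,0) [heading=90, draw]
  RT 90: heading 90 -> 0
]
Final: pos=(0,0), heading=0, 4 segment(s) drawn

Start position: (0, 0)
Final position: (0, 0)
Distance = 0; < 1e-6 -> CLOSED

Answer: yes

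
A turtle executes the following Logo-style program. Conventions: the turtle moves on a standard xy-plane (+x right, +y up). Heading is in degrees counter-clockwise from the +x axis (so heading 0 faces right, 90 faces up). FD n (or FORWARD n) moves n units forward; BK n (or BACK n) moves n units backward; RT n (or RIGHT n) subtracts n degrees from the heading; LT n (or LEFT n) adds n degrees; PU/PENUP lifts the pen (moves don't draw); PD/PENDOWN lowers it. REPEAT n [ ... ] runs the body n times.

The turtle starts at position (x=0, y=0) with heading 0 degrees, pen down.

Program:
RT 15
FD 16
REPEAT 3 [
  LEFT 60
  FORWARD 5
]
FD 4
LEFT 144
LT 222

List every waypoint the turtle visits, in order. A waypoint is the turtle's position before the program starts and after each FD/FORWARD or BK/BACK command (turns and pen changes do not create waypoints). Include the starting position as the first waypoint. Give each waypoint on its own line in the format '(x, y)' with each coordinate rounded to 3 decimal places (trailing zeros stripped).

Executing turtle program step by step:
Start: pos=(0,0), heading=0, pen down
RT 15: heading 0 -> 345
FD 16: (0,0) -> (15.455,-4.141) [heading=345, draw]
REPEAT 3 [
  -- iteration 1/3 --
  LT 60: heading 345 -> 45
  FD 5: (15.455,-4.141) -> (18.99,-0.606) [heading=45, draw]
  -- iteration 2/3 --
  LT 60: heading 45 -> 105
  FD 5: (18.99,-0.606) -> (17.696,4.224) [heading=105, draw]
  -- iteration 3/3 --
  LT 60: heading 105 -> 165
  FD 5: (17.696,4.224) -> (12.867,5.518) [heading=165, draw]
]
FD 4: (12.867,5.518) -> (9.003,6.553) [heading=165, draw]
LT 144: heading 165 -> 309
LT 222: heading 309 -> 171
Final: pos=(9.003,6.553), heading=171, 5 segment(s) drawn
Waypoints (6 total):
(0, 0)
(15.455, -4.141)
(18.99, -0.606)
(17.696, 4.224)
(12.867, 5.518)
(9.003, 6.553)

Answer: (0, 0)
(15.455, -4.141)
(18.99, -0.606)
(17.696, 4.224)
(12.867, 5.518)
(9.003, 6.553)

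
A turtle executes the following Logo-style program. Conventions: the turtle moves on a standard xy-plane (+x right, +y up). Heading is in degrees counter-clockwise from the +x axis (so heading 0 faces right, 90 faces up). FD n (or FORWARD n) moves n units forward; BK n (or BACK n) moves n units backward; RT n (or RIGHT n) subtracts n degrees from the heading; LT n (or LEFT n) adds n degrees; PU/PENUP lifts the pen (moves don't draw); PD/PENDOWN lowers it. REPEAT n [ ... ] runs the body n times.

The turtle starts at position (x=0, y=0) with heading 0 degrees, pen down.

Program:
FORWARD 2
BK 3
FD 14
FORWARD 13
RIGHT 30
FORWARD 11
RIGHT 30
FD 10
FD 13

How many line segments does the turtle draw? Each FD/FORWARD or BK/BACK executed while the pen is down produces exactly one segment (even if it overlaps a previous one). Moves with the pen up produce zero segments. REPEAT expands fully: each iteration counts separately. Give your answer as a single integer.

Executing turtle program step by step:
Start: pos=(0,0), heading=0, pen down
FD 2: (0,0) -> (2,0) [heading=0, draw]
BK 3: (2,0) -> (-1,0) [heading=0, draw]
FD 14: (-1,0) -> (13,0) [heading=0, draw]
FD 13: (13,0) -> (26,0) [heading=0, draw]
RT 30: heading 0 -> 330
FD 11: (26,0) -> (35.526,-5.5) [heading=330, draw]
RT 30: heading 330 -> 300
FD 10: (35.526,-5.5) -> (40.526,-14.16) [heading=300, draw]
FD 13: (40.526,-14.16) -> (47.026,-25.419) [heading=300, draw]
Final: pos=(47.026,-25.419), heading=300, 7 segment(s) drawn
Segments drawn: 7

Answer: 7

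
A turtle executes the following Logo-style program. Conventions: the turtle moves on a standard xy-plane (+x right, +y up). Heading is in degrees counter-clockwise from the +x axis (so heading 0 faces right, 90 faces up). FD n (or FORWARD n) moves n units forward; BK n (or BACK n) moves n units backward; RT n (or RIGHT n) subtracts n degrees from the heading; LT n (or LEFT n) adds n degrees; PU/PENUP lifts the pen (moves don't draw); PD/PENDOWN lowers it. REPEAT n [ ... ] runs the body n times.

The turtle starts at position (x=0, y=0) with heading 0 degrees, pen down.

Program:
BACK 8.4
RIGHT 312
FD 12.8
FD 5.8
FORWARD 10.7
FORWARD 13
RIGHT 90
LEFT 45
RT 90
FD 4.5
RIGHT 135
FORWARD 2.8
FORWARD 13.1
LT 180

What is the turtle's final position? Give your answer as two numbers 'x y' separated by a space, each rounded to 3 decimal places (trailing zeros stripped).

Executing turtle program step by step:
Start: pos=(0,0), heading=0, pen down
BK 8.4: (0,0) -> (-8.4,0) [heading=0, draw]
RT 312: heading 0 -> 48
FD 12.8: (-8.4,0) -> (0.165,9.512) [heading=48, draw]
FD 5.8: (0.165,9.512) -> (4.046,13.822) [heading=48, draw]
FD 10.7: (4.046,13.822) -> (11.206,21.774) [heading=48, draw]
FD 13: (11.206,21.774) -> (19.904,31.435) [heading=48, draw]
RT 90: heading 48 -> 318
LT 45: heading 318 -> 3
RT 90: heading 3 -> 273
FD 4.5: (19.904,31.435) -> (20.14,26.941) [heading=273, draw]
RT 135: heading 273 -> 138
FD 2.8: (20.14,26.941) -> (18.059,28.815) [heading=138, draw]
FD 13.1: (18.059,28.815) -> (8.324,37.58) [heading=138, draw]
LT 180: heading 138 -> 318
Final: pos=(8.324,37.58), heading=318, 8 segment(s) drawn

Answer: 8.324 37.58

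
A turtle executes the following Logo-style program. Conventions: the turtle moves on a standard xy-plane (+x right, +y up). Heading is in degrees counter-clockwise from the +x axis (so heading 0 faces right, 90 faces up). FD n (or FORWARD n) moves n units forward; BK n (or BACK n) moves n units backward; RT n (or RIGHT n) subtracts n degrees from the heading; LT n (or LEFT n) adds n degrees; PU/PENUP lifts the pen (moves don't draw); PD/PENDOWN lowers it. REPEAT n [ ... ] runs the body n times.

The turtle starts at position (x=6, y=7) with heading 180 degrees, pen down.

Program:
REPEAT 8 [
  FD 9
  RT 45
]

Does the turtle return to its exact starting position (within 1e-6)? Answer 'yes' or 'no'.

Answer: yes

Derivation:
Executing turtle program step by step:
Start: pos=(6,7), heading=180, pen down
REPEAT 8 [
  -- iteration 1/8 --
  FD 9: (6,7) -> (-3,7) [heading=180, draw]
  RT 45: heading 180 -> 135
  -- iteration 2/8 --
  FD 9: (-3,7) -> (-9.364,13.364) [heading=135, draw]
  RT 45: heading 135 -> 90
  -- iteration 3/8 --
  FD 9: (-9.364,13.364) -> (-9.364,22.364) [heading=90, draw]
  RT 45: heading 90 -> 45
  -- iteration 4/8 --
  FD 9: (-9.364,22.364) -> (-3,28.728) [heading=45, draw]
  RT 45: heading 45 -> 0
  -- iteration 5/8 --
  FD 9: (-3,28.728) -> (6,28.728) [heading=0, draw]
  RT 45: heading 0 -> 315
  -- iteration 6/8 --
  FD 9: (6,28.728) -> (12.364,22.364) [heading=315, draw]
  RT 45: heading 315 -> 270
  -- iteration 7/8 --
  FD 9: (12.364,22.364) -> (12.364,13.364) [heading=270, draw]
  RT 45: heading 270 -> 225
  -- iteration 8/8 --
  FD 9: (12.364,13.364) -> (6,7) [heading=225, draw]
  RT 45: heading 225 -> 180
]
Final: pos=(6,7), heading=180, 8 segment(s) drawn

Start position: (6, 7)
Final position: (6, 7)
Distance = 0; < 1e-6 -> CLOSED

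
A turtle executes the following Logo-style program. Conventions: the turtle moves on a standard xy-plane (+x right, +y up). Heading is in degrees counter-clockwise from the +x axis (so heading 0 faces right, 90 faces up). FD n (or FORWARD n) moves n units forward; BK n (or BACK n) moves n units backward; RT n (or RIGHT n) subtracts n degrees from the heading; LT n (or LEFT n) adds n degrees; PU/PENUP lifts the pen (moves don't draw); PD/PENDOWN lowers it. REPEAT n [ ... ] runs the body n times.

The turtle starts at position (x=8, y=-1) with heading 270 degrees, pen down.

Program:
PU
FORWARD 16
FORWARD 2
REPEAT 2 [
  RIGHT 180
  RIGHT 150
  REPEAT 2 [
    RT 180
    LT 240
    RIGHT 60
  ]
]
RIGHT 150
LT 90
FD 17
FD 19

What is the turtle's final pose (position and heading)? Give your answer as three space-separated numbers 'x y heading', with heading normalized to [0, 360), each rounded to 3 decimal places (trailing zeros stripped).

Answer: 8 -55 270

Derivation:
Executing turtle program step by step:
Start: pos=(8,-1), heading=270, pen down
PU: pen up
FD 16: (8,-1) -> (8,-17) [heading=270, move]
FD 2: (8,-17) -> (8,-19) [heading=270, move]
REPEAT 2 [
  -- iteration 1/2 --
  RT 180: heading 270 -> 90
  RT 150: heading 90 -> 300
  REPEAT 2 [
    -- iteration 1/2 --
    RT 180: heading 300 -> 120
    LT 240: heading 120 -> 0
    RT 60: heading 0 -> 300
    -- iteration 2/2 --
    RT 180: heading 300 -> 120
    LT 240: heading 120 -> 0
    RT 60: heading 0 -> 300
  ]
  -- iteration 2/2 --
  RT 180: heading 300 -> 120
  RT 150: heading 120 -> 330
  REPEAT 2 [
    -- iteration 1/2 --
    RT 180: heading 330 -> 150
    LT 240: heading 150 -> 30
    RT 60: heading 30 -> 330
    -- iteration 2/2 --
    RT 180: heading 330 -> 150
    LT 240: heading 150 -> 30
    RT 60: heading 30 -> 330
  ]
]
RT 150: heading 330 -> 180
LT 90: heading 180 -> 270
FD 17: (8,-19) -> (8,-36) [heading=270, move]
FD 19: (8,-36) -> (8,-55) [heading=270, move]
Final: pos=(8,-55), heading=270, 0 segment(s) drawn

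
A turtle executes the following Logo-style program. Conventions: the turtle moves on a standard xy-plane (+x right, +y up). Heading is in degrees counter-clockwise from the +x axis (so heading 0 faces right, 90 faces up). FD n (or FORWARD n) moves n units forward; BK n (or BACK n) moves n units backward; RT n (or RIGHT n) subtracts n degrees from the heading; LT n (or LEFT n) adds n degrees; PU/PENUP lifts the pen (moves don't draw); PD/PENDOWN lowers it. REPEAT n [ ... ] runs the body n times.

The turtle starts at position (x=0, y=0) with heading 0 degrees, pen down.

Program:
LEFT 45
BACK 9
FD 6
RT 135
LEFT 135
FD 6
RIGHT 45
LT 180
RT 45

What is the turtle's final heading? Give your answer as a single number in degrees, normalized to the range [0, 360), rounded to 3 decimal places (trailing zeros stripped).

Answer: 135

Derivation:
Executing turtle program step by step:
Start: pos=(0,0), heading=0, pen down
LT 45: heading 0 -> 45
BK 9: (0,0) -> (-6.364,-6.364) [heading=45, draw]
FD 6: (-6.364,-6.364) -> (-2.121,-2.121) [heading=45, draw]
RT 135: heading 45 -> 270
LT 135: heading 270 -> 45
FD 6: (-2.121,-2.121) -> (2.121,2.121) [heading=45, draw]
RT 45: heading 45 -> 0
LT 180: heading 0 -> 180
RT 45: heading 180 -> 135
Final: pos=(2.121,2.121), heading=135, 3 segment(s) drawn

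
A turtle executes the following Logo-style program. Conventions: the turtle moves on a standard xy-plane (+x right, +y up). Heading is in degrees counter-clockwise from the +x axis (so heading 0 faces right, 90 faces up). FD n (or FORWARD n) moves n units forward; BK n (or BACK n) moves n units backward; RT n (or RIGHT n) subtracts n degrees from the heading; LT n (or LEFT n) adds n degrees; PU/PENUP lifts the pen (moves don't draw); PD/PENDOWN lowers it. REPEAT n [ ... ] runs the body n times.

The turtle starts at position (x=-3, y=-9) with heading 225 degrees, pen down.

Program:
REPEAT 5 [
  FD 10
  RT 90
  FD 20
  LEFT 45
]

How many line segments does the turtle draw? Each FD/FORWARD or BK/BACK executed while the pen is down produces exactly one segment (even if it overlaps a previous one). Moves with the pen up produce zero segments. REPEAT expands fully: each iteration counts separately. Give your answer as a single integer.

Executing turtle program step by step:
Start: pos=(-3,-9), heading=225, pen down
REPEAT 5 [
  -- iteration 1/5 --
  FD 10: (-3,-9) -> (-10.071,-16.071) [heading=225, draw]
  RT 90: heading 225 -> 135
  FD 20: (-10.071,-16.071) -> (-24.213,-1.929) [heading=135, draw]
  LT 45: heading 135 -> 180
  -- iteration 2/5 --
  FD 10: (-24.213,-1.929) -> (-34.213,-1.929) [heading=180, draw]
  RT 90: heading 180 -> 90
  FD 20: (-34.213,-1.929) -> (-34.213,18.071) [heading=90, draw]
  LT 45: heading 90 -> 135
  -- iteration 3/5 --
  FD 10: (-34.213,18.071) -> (-41.284,25.142) [heading=135, draw]
  RT 90: heading 135 -> 45
  FD 20: (-41.284,25.142) -> (-27.142,39.284) [heading=45, draw]
  LT 45: heading 45 -> 90
  -- iteration 4/5 --
  FD 10: (-27.142,39.284) -> (-27.142,49.284) [heading=90, draw]
  RT 90: heading 90 -> 0
  FD 20: (-27.142,49.284) -> (-7.142,49.284) [heading=0, draw]
  LT 45: heading 0 -> 45
  -- iteration 5/5 --
  FD 10: (-7.142,49.284) -> (-0.071,56.355) [heading=45, draw]
  RT 90: heading 45 -> 315
  FD 20: (-0.071,56.355) -> (14.071,42.213) [heading=315, draw]
  LT 45: heading 315 -> 0
]
Final: pos=(14.071,42.213), heading=0, 10 segment(s) drawn
Segments drawn: 10

Answer: 10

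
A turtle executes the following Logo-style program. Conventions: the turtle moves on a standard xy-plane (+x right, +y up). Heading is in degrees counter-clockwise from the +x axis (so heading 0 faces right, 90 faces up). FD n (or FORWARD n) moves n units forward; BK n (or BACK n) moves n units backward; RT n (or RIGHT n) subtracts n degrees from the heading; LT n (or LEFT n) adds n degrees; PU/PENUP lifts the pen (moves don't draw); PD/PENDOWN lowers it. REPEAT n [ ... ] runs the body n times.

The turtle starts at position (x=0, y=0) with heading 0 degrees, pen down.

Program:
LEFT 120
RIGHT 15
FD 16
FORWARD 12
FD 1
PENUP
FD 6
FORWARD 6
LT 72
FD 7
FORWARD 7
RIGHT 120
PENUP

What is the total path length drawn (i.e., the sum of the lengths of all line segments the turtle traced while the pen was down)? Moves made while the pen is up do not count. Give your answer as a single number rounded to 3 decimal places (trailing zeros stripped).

Answer: 29

Derivation:
Executing turtle program step by step:
Start: pos=(0,0), heading=0, pen down
LT 120: heading 0 -> 120
RT 15: heading 120 -> 105
FD 16: (0,0) -> (-4.141,15.455) [heading=105, draw]
FD 12: (-4.141,15.455) -> (-7.247,27.046) [heading=105, draw]
FD 1: (-7.247,27.046) -> (-7.506,28.012) [heading=105, draw]
PU: pen up
FD 6: (-7.506,28.012) -> (-9.059,33.807) [heading=105, move]
FD 6: (-9.059,33.807) -> (-10.612,39.603) [heading=105, move]
LT 72: heading 105 -> 177
FD 7: (-10.612,39.603) -> (-17.602,39.969) [heading=177, move]
FD 7: (-17.602,39.969) -> (-24.592,40.336) [heading=177, move]
RT 120: heading 177 -> 57
PU: pen up
Final: pos=(-24.592,40.336), heading=57, 3 segment(s) drawn

Segment lengths:
  seg 1: (0,0) -> (-4.141,15.455), length = 16
  seg 2: (-4.141,15.455) -> (-7.247,27.046), length = 12
  seg 3: (-7.247,27.046) -> (-7.506,28.012), length = 1
Total = 29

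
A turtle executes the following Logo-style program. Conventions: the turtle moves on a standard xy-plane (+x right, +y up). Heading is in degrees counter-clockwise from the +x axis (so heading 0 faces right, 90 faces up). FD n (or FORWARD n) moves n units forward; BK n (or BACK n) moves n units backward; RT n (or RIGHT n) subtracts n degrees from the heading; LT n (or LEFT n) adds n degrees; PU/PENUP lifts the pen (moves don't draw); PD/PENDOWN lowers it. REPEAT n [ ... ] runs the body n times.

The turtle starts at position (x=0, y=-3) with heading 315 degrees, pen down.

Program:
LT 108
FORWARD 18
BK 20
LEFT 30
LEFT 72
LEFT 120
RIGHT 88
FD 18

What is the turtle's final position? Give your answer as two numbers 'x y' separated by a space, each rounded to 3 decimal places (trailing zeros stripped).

Executing turtle program step by step:
Start: pos=(0,-3), heading=315, pen down
LT 108: heading 315 -> 63
FD 18: (0,-3) -> (8.172,13.038) [heading=63, draw]
BK 20: (8.172,13.038) -> (-0.908,-4.782) [heading=63, draw]
LT 30: heading 63 -> 93
LT 72: heading 93 -> 165
LT 120: heading 165 -> 285
RT 88: heading 285 -> 197
FD 18: (-0.908,-4.782) -> (-18.121,-10.045) [heading=197, draw]
Final: pos=(-18.121,-10.045), heading=197, 3 segment(s) drawn

Answer: -18.121 -10.045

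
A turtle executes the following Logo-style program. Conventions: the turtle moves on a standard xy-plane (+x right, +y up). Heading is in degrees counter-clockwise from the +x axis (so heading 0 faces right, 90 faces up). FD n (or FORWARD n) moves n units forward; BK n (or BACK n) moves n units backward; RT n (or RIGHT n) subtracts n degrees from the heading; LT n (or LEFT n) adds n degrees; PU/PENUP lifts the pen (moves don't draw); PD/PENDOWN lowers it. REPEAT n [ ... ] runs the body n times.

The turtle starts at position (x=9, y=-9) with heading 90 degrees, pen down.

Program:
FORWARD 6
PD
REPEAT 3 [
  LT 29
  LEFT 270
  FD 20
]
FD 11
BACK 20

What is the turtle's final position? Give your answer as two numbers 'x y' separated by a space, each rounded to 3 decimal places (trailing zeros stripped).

Executing turtle program step by step:
Start: pos=(9,-9), heading=90, pen down
FD 6: (9,-9) -> (9,-3) [heading=90, draw]
PD: pen down
REPEAT 3 [
  -- iteration 1/3 --
  LT 29: heading 90 -> 119
  LT 270: heading 119 -> 29
  FD 20: (9,-3) -> (26.492,6.696) [heading=29, draw]
  -- iteration 2/3 --
  LT 29: heading 29 -> 58
  LT 270: heading 58 -> 328
  FD 20: (26.492,6.696) -> (43.453,-3.902) [heading=328, draw]
  -- iteration 3/3 --
  LT 29: heading 328 -> 357
  LT 270: heading 357 -> 267
  FD 20: (43.453,-3.902) -> (42.407,-23.875) [heading=267, draw]
]
FD 11: (42.407,-23.875) -> (41.831,-34.86) [heading=267, draw]
BK 20: (41.831,-34.86) -> (42.878,-14.887) [heading=267, draw]
Final: pos=(42.878,-14.887), heading=267, 6 segment(s) drawn

Answer: 42.878 -14.887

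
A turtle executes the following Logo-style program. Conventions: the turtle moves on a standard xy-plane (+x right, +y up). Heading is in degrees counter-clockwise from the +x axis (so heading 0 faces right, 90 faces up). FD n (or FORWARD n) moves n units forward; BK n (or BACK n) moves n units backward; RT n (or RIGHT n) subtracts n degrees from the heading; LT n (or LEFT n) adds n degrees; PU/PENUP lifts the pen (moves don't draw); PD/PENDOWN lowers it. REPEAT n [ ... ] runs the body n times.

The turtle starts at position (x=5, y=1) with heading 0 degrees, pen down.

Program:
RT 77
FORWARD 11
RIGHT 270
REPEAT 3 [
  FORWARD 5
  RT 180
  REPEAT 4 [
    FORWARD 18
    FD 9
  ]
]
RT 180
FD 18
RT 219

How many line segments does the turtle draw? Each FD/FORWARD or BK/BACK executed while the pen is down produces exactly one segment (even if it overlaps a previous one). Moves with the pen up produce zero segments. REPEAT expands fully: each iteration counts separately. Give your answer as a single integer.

Executing turtle program step by step:
Start: pos=(5,1), heading=0, pen down
RT 77: heading 0 -> 283
FD 11: (5,1) -> (7.474,-9.718) [heading=283, draw]
RT 270: heading 283 -> 13
REPEAT 3 [
  -- iteration 1/3 --
  FD 5: (7.474,-9.718) -> (12.346,-8.593) [heading=13, draw]
  RT 180: heading 13 -> 193
  REPEAT 4 [
    -- iteration 1/4 --
    FD 18: (12.346,-8.593) -> (-5.192,-12.642) [heading=193, draw]
    FD 9: (-5.192,-12.642) -> (-13.962,-14.667) [heading=193, draw]
    -- iteration 2/4 --
    FD 18: (-13.962,-14.667) -> (-31.5,-18.716) [heading=193, draw]
    FD 9: (-31.5,-18.716) -> (-40.27,-20.741) [heading=193, draw]
    -- iteration 3/4 --
    FD 18: (-40.27,-20.741) -> (-57.808,-24.79) [heading=193, draw]
    FD 9: (-57.808,-24.79) -> (-66.578,-26.814) [heading=193, draw]
    -- iteration 4/4 --
    FD 18: (-66.578,-26.814) -> (-84.116,-30.863) [heading=193, draw]
    FD 9: (-84.116,-30.863) -> (-92.886,-32.888) [heading=193, draw]
  ]
  -- iteration 2/3 --
  FD 5: (-92.886,-32.888) -> (-97.758,-34.013) [heading=193, draw]
  RT 180: heading 193 -> 13
  REPEAT 4 [
    -- iteration 1/4 --
    FD 18: (-97.758,-34.013) -> (-80.219,-29.964) [heading=13, draw]
    FD 9: (-80.219,-29.964) -> (-71.45,-27.939) [heading=13, draw]
    -- iteration 2/4 --
    FD 18: (-71.45,-27.939) -> (-53.911,-23.89) [heading=13, draw]
    FD 9: (-53.911,-23.89) -> (-45.142,-21.865) [heading=13, draw]
    -- iteration 3/4 --
    FD 18: (-45.142,-21.865) -> (-27.603,-17.816) [heading=13, draw]
    FD 9: (-27.603,-17.816) -> (-18.834,-15.792) [heading=13, draw]
    -- iteration 4/4 --
    FD 18: (-18.834,-15.792) -> (-1.295,-11.743) [heading=13, draw]
    FD 9: (-1.295,-11.743) -> (7.474,-9.718) [heading=13, draw]
  ]
  -- iteration 3/3 --
  FD 5: (7.474,-9.718) -> (12.346,-8.593) [heading=13, draw]
  RT 180: heading 13 -> 193
  REPEAT 4 [
    -- iteration 1/4 --
    FD 18: (12.346,-8.593) -> (-5.192,-12.642) [heading=193, draw]
    FD 9: (-5.192,-12.642) -> (-13.962,-14.667) [heading=193, draw]
    -- iteration 2/4 --
    FD 18: (-13.962,-14.667) -> (-31.5,-18.716) [heading=193, draw]
    FD 9: (-31.5,-18.716) -> (-40.27,-20.741) [heading=193, draw]
    -- iteration 3/4 --
    FD 18: (-40.27,-20.741) -> (-57.808,-24.79) [heading=193, draw]
    FD 9: (-57.808,-24.79) -> (-66.578,-26.814) [heading=193, draw]
    -- iteration 4/4 --
    FD 18: (-66.578,-26.814) -> (-84.116,-30.863) [heading=193, draw]
    FD 9: (-84.116,-30.863) -> (-92.886,-32.888) [heading=193, draw]
  ]
]
RT 180: heading 193 -> 13
FD 18: (-92.886,-32.888) -> (-75.347,-28.839) [heading=13, draw]
RT 219: heading 13 -> 154
Final: pos=(-75.347,-28.839), heading=154, 29 segment(s) drawn
Segments drawn: 29

Answer: 29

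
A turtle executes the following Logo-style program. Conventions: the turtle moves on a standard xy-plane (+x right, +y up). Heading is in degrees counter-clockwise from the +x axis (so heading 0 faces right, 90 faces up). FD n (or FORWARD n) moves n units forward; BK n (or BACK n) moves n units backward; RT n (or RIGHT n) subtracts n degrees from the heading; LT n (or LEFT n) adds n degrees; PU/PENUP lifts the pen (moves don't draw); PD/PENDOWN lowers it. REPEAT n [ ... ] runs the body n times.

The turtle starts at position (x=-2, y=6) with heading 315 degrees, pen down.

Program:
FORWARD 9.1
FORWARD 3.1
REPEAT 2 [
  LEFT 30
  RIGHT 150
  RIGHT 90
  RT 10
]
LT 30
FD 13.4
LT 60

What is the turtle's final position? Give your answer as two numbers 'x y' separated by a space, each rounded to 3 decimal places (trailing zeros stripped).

Answer: 5.459 -15.976

Derivation:
Executing turtle program step by step:
Start: pos=(-2,6), heading=315, pen down
FD 9.1: (-2,6) -> (4.435,-0.435) [heading=315, draw]
FD 3.1: (4.435,-0.435) -> (6.627,-2.627) [heading=315, draw]
REPEAT 2 [
  -- iteration 1/2 --
  LT 30: heading 315 -> 345
  RT 150: heading 345 -> 195
  RT 90: heading 195 -> 105
  RT 10: heading 105 -> 95
  -- iteration 2/2 --
  LT 30: heading 95 -> 125
  RT 150: heading 125 -> 335
  RT 90: heading 335 -> 245
  RT 10: heading 245 -> 235
]
LT 30: heading 235 -> 265
FD 13.4: (6.627,-2.627) -> (5.459,-15.976) [heading=265, draw]
LT 60: heading 265 -> 325
Final: pos=(5.459,-15.976), heading=325, 3 segment(s) drawn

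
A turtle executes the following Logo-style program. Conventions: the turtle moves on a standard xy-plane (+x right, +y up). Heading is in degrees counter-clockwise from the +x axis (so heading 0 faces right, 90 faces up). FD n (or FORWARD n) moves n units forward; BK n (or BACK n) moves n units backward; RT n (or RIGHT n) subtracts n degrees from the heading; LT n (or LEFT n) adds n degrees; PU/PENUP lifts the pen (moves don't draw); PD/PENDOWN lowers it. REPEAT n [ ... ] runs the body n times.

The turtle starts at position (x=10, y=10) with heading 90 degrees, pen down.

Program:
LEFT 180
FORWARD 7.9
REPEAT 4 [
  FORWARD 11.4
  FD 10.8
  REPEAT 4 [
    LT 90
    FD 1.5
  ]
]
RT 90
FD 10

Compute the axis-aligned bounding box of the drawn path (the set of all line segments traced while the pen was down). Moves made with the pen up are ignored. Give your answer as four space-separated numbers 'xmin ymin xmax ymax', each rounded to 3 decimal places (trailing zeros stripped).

Executing turtle program step by step:
Start: pos=(10,10), heading=90, pen down
LT 180: heading 90 -> 270
FD 7.9: (10,10) -> (10,2.1) [heading=270, draw]
REPEAT 4 [
  -- iteration 1/4 --
  FD 11.4: (10,2.1) -> (10,-9.3) [heading=270, draw]
  FD 10.8: (10,-9.3) -> (10,-20.1) [heading=270, draw]
  REPEAT 4 [
    -- iteration 1/4 --
    LT 90: heading 270 -> 0
    FD 1.5: (10,-20.1) -> (11.5,-20.1) [heading=0, draw]
    -- iteration 2/4 --
    LT 90: heading 0 -> 90
    FD 1.5: (11.5,-20.1) -> (11.5,-18.6) [heading=90, draw]
    -- iteration 3/4 --
    LT 90: heading 90 -> 180
    FD 1.5: (11.5,-18.6) -> (10,-18.6) [heading=180, draw]
    -- iteration 4/4 --
    LT 90: heading 180 -> 270
    FD 1.5: (10,-18.6) -> (10,-20.1) [heading=270, draw]
  ]
  -- iteration 2/4 --
  FD 11.4: (10,-20.1) -> (10,-31.5) [heading=270, draw]
  FD 10.8: (10,-31.5) -> (10,-42.3) [heading=270, draw]
  REPEAT 4 [
    -- iteration 1/4 --
    LT 90: heading 270 -> 0
    FD 1.5: (10,-42.3) -> (11.5,-42.3) [heading=0, draw]
    -- iteration 2/4 --
    LT 90: heading 0 -> 90
    FD 1.5: (11.5,-42.3) -> (11.5,-40.8) [heading=90, draw]
    -- iteration 3/4 --
    LT 90: heading 90 -> 180
    FD 1.5: (11.5,-40.8) -> (10,-40.8) [heading=180, draw]
    -- iteration 4/4 --
    LT 90: heading 180 -> 270
    FD 1.5: (10,-40.8) -> (10,-42.3) [heading=270, draw]
  ]
  -- iteration 3/4 --
  FD 11.4: (10,-42.3) -> (10,-53.7) [heading=270, draw]
  FD 10.8: (10,-53.7) -> (10,-64.5) [heading=270, draw]
  REPEAT 4 [
    -- iteration 1/4 --
    LT 90: heading 270 -> 0
    FD 1.5: (10,-64.5) -> (11.5,-64.5) [heading=0, draw]
    -- iteration 2/4 --
    LT 90: heading 0 -> 90
    FD 1.5: (11.5,-64.5) -> (11.5,-63) [heading=90, draw]
    -- iteration 3/4 --
    LT 90: heading 90 -> 180
    FD 1.5: (11.5,-63) -> (10,-63) [heading=180, draw]
    -- iteration 4/4 --
    LT 90: heading 180 -> 270
    FD 1.5: (10,-63) -> (10,-64.5) [heading=270, draw]
  ]
  -- iteration 4/4 --
  FD 11.4: (10,-64.5) -> (10,-75.9) [heading=270, draw]
  FD 10.8: (10,-75.9) -> (10,-86.7) [heading=270, draw]
  REPEAT 4 [
    -- iteration 1/4 --
    LT 90: heading 270 -> 0
    FD 1.5: (10,-86.7) -> (11.5,-86.7) [heading=0, draw]
    -- iteration 2/4 --
    LT 90: heading 0 -> 90
    FD 1.5: (11.5,-86.7) -> (11.5,-85.2) [heading=90, draw]
    -- iteration 3/4 --
    LT 90: heading 90 -> 180
    FD 1.5: (11.5,-85.2) -> (10,-85.2) [heading=180, draw]
    -- iteration 4/4 --
    LT 90: heading 180 -> 270
    FD 1.5: (10,-85.2) -> (10,-86.7) [heading=270, draw]
  ]
]
RT 90: heading 270 -> 180
FD 10: (10,-86.7) -> (0,-86.7) [heading=180, draw]
Final: pos=(0,-86.7), heading=180, 26 segment(s) drawn

Segment endpoints: x in {0, 10, 10, 10, 10, 10, 10, 10, 10, 10, 10, 10, 10, 11.5, 11.5, 11.5, 11.5, 11.5, 11.5}, y in {-86.7, -86.7, -85.2, -75.9, -64.5, -63, -53.7, -42.3, -40.8, -31.5, -20.1, -18.6, -9.3, 2.1, 10}
xmin=0, ymin=-86.7, xmax=11.5, ymax=10

Answer: 0 -86.7 11.5 10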